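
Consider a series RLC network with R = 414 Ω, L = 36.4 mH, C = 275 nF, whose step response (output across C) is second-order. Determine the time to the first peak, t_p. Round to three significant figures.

For a series RLC circuit (capacitor voltage as output), ω_n = 1/√(LC) = 1/√(36.4 mH · 275 nF) = 10000 rad/s.
ζ = (R/2)·√(C/L) = (414/2)·√(275 nF/36.4 mH) = 0.569.
ω_d = ω_n√(1−ζ²) = 8220 rad/s. t_p = π/ω_d = 0.000382 s.

t_p ≈ 0.000382 s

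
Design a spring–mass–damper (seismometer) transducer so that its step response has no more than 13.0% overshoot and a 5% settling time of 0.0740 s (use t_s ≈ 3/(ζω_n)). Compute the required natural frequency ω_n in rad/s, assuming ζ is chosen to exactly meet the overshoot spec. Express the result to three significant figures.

From %OS = 100·exp(−πζ/√(1−ζ²)), invert to get ζ = −ln(OS)/√(π² + ln²(OS)) with OS = 0.130.
−ln 0.130 = 2.040, so ζ = 2.040/√(π² + 4.163) = 0.545.
From t_s ≈ 3/(ζω_n): ω_n = 3/(ζ·t_s) = 3/(0.545·0.0740) = 74.4 rad/s.

ω_n ≈ 74.4 rad/s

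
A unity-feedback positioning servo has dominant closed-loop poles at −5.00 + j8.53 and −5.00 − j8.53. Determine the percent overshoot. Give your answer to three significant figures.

%OS ≈ 15.9%

With σ = 5.00, ω_d = 8.53: ω_n = √(σ²+ω_d²) = 9.89 rad/s, ζ = σ/ω_n = 0.506.
Overshoot: exp(−π·0.506/√(1−0.506²)) = 0.159, i.e. 15.9%.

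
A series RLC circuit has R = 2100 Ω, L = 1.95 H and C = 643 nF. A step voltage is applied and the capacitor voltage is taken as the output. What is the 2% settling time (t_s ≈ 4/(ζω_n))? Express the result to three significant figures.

For a series RLC circuit (capacitor voltage as output), ω_n = 1/√(LC) = 1/√(1.95 H · 643 nF) = 893 rad/s.
ζ = (R/2)·√(C/L) = (2100/2)·√(643 nF/1.95 H) = 0.603.
t_s ≈ 4/(ζω_n) = 0.00743 s.

t_s ≈ 0.00743 s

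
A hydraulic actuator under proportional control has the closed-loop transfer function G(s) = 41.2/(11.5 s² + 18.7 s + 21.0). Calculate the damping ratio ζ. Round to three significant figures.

Dividing through by 11.5: denominator becomes s² + 1.626 s + 1.826.
So ω_n = √1.826 = 1.35 rad/s and ζ = 1.626/(2·1.35) = 0.602.

ζ ≈ 0.602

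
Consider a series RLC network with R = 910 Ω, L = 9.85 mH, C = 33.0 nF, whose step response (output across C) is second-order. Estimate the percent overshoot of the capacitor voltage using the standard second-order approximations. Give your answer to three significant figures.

%OS ≈ 0.886%

For a series RLC circuit (capacitor voltage as output), ω_n = 1/√(LC) = 1/√(9.85 mH · 33.0 nF) = 55500 rad/s.
ζ = (R/2)·√(C/L) = (910/2)·√(33.0 nF/9.85 mH) = 0.833.
%OS = 100·exp(−πζ/√(1−ζ²)) = 0.886%.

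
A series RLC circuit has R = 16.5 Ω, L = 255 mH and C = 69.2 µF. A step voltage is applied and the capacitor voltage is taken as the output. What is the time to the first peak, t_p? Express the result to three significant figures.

For a series RLC circuit (capacitor voltage as output), ω_n = 1/√(LC) = 1/√(255 mH · 69.2 µF) = 238 rad/s.
ζ = (R/2)·√(C/L) = (16.5/2)·√(69.2 µF/255 mH) = 0.136.
ω_d = ω_n√(1−ζ²) = 236 rad/s. t_p = π/ω_d = 0.0133 s.

t_p ≈ 0.0133 s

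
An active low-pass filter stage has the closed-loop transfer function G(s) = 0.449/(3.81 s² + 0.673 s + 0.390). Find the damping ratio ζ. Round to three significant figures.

ζ ≈ 0.276

Dividing through by 3.81: denominator becomes s² + 0.1766 s + 0.1024.
So ω_n = √0.1024 = 0.320 rad/s and ζ = 0.1766/(2·0.320) = 0.276.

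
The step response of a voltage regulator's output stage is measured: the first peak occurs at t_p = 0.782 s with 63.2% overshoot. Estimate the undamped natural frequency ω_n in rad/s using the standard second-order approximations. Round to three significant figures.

From the overshoot, ζ = −ln(OS)/√(π²+ln²(OS)) = 0.145.
t_p = π/ω_d ⇒ ω_d = 4.02 rad/s; then ω_n = ω_d/√(1−ζ²) = 4.06 rad/s.

ω_n ≈ 4.06 rad/s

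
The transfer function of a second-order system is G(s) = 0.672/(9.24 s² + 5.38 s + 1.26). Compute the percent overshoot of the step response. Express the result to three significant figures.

Dividing through by 9.24: denominator becomes s² + 0.5823 s + 0.1364.
So ω_n = √0.1364 = 0.369 rad/s and ζ = 0.5823/(2·0.369) = 0.788.
Overshoot: exp(−π·0.788/√(1−0.788²)) = 0.0178, i.e. 1.78%.

%OS ≈ 1.78%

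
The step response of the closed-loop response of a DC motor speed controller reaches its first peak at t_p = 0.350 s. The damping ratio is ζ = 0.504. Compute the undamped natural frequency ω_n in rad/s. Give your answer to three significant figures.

Peak time t_p = π/ω_d, so ω_d = π/t_p = π/0.350 = 8.98 rad/s.
ω_n = ω_d/√(1−ζ²) = 8.98/√0.746 = 10.4 rad/s.

ω_n ≈ 10.4 rad/s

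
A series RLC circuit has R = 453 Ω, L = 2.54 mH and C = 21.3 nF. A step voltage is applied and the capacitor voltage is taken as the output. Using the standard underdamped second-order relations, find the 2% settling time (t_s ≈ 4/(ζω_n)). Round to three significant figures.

For a series RLC circuit (capacitor voltage as output), ω_n = 1/√(LC) = 1/√(2.54 mH · 21.3 nF) = 136000 rad/s.
ζ = (R/2)·√(C/L) = (453/2)·√(21.3 nF/2.54 mH) = 0.656.
t_s ≈ 4/(ζω_n) = 0.0000449 s.

t_s ≈ 0.0000449 s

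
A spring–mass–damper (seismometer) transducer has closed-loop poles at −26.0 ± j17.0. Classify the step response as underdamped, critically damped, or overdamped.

underdamped

Since the poles form a complex-conjugate pair with nonzero imaginary part, the response is underdamped.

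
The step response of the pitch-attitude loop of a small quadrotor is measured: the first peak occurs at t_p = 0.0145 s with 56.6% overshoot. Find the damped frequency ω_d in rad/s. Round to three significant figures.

ω_d ≈ 217 rad/s

t_p = π/ω_d, so ω_d = π/0.0145 = 217 rad/s.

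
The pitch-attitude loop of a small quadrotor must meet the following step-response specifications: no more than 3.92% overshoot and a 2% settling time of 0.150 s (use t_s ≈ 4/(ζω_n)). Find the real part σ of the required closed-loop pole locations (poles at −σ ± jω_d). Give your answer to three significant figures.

σ ≈ 26.7

The settling-time spec alone fixes σ = ζω_n = 4/t_s = 4/0.150 = 26.7.
(Overshoot then fixes ζ = 0.718 and hence ω_d = σ·√(1−ζ²)/ζ = 25.9 rad/s.)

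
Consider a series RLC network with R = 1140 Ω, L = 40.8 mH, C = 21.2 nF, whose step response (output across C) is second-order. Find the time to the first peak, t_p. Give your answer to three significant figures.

t_p ≈ 0.000101 s

For a series RLC circuit (capacitor voltage as output), ω_n = 1/√(LC) = 1/√(40.8 mH · 21.2 nF) = 34000 rad/s.
ζ = (R/2)·√(C/L) = (1140/2)·√(21.2 nF/40.8 mH) = 0.411.
The damped frequency ω_d = ω_n√(1−ζ²) = 31000 rad/s. t_p = π/ω_d = 0.000101 s.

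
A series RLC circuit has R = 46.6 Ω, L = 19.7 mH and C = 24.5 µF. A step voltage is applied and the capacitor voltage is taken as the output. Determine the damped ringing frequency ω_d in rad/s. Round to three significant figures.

For a series RLC circuit (capacitor voltage as output), ω_n = 1/√(LC) = 1/√(19.7 mH · 24.5 µF) = 1440 rad/s.
ζ = (R/2)·√(C/L) = (46.6/2)·√(24.5 µF/19.7 mH) = 0.822.
The damped frequency ω_d = ω_n√(1−ζ²) = 820 rad/s.

ω_d ≈ 820 rad/s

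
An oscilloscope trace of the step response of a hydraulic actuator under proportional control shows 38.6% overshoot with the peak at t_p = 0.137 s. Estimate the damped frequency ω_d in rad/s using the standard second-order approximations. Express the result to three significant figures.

ω_d ≈ 22.9 rad/s

t_p = π/ω_d, so ω_d = π/0.137 = 22.9 rad/s.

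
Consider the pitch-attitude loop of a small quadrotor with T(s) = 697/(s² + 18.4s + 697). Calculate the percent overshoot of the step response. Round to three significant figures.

ω_n = √697 = 26.4 rad/s; ζ = 18.4/(2·26.4) = 0.348.
%OS = 100 e^{−πζ/√(1−ζ²)} with ζ = 0.348 gives 31.1%.

%OS ≈ 31.1%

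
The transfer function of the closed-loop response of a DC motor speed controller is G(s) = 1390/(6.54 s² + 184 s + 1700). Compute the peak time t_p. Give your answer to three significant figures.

t_p ≈ 0.399 s

Dividing through by 6.54: denominator becomes s² + 28.13 s + 259.9.
So ω_n = √259.9 = 16.1 rad/s and ζ = 28.13/(2·16.1) = 0.873.
ω_d = ω_n√(1−ζ²) = 7.88 rad/s. t_p = π/ω_d = 0.399 s.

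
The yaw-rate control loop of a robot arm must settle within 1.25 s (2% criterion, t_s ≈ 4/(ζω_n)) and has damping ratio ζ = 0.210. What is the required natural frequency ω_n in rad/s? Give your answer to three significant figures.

Rearranging t_s ≈ 4/(ζω_n) gives ω_n = 4/(ζ·t_s) = 4/(0.210 × 1.25) = 15.2 rad/s.

ω_n ≈ 15.2 rad/s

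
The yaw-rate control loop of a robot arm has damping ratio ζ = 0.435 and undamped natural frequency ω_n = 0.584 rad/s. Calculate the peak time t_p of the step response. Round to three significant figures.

t_p ≈ 5.97 s

The damped frequency is ω_d = ω_n√(1−ζ²) = 0.584·√(1−0.189) = 0.526 rad/s.
Peak time t_p = π/ω_d = π/0.526 = 5.97 s.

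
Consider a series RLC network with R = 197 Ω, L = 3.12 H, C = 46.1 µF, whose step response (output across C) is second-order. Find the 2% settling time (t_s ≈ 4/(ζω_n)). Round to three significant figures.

For a series RLC circuit (capacitor voltage as output), ω_n = 1/√(LC) = 1/√(3.12 H · 46.1 µF) = 83.4 rad/s.
ζ = (R/2)·√(C/L) = (197/2)·√(46.1 µF/3.12 H) = 0.379.
t_s ≈ 4/(ζω_n) = 0.127 s.

t_s ≈ 0.127 s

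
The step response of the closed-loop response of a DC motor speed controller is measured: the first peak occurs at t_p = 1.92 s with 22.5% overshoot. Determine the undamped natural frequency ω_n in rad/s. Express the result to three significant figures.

ω_n ≈ 1.81 rad/s

ζ from %OS: ζ = |ln 0.225|/√(π²+ln²0.225) = 0.429.
From t_p = π/ω_d, ω_d = π/1.92 = 1.64 rad/s, so ω_n = ω_d/√(1−ζ²) = 1.81 rad/s.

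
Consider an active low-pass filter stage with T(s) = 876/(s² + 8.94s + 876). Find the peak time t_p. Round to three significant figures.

t_p ≈ 0.107 s

Comparing the denominator to s² + 2ζω_n s + ω_n²: ω_n = √876 = 29.6 rad/s, and 2ζω_n = 8.94 so ζ = 8.94/(2·29.6) = 0.151.
The damped frequency ω_d = ω_n√(1−ζ²) = 29.3 rad/s. Then t_p = π/ω_d = 0.107 s.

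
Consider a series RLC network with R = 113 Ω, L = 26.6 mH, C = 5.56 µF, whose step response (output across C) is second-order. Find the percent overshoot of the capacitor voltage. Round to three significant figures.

For a series RLC circuit (capacitor voltage as output), ω_n = 1/√(LC) = 1/√(26.6 mH · 5.56 µF) = 2600 rad/s.
ζ = (R/2)·√(C/L) = (113/2)·√(5.56 µF/26.6 mH) = 0.817.
%OS = 100 e^{−πζ/√(1−ζ²)} with ζ = 0.817 gives 1.17%.

%OS ≈ 1.17%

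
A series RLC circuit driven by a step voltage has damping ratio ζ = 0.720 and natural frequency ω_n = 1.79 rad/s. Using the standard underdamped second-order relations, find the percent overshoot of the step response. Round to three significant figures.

%OS ≈ 3.84%

For an underdamped second-order system, %OS = 100·exp(−πζ/√(1−ζ²)).
πζ/√(1−ζ²) = π·0.720/√(1−0.518) = 3.259, so %OS = 100·e^(−3.259) = 3.84%.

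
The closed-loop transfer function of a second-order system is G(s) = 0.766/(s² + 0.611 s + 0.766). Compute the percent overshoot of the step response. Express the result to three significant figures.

%OS ≈ 31.0%

Matching coefficients with s² + 2ζω_n s + ω_n² gives ω_n² = 0.766 ⇒ ω_n = 0.875 rad/s, and ζ = 0.611/(2ω_n) = 0.349.
%OS = 100 e^{−πζ/√(1−ζ²)} with ζ = 0.349 gives 31.0%.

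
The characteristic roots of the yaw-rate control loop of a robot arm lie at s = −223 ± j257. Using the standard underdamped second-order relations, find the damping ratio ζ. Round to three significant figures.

|pole| = ω_n = √(223² + 257²) = 340 rad/s; ζ = cos θ = σ/ω_n = 0.655.

ζ ≈ 0.655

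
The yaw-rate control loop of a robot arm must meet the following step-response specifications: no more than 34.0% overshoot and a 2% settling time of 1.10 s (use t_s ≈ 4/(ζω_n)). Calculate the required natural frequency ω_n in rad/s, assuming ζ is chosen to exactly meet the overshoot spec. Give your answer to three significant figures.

ω_n ≈ 11.2 rad/s

From %OS = 100·exp(−πζ/√(1−ζ²)), invert to get ζ = −ln(OS)/√(π² + ln²(OS)) with OS = 0.340.
−ln 0.340 = 1.079, so ζ = 1.079/√(π² + 1.164) = 0.325.
Then ω_n = 4/(ζ t_s) = 4/(0.325 × 1.10) = 11.2 rad/s.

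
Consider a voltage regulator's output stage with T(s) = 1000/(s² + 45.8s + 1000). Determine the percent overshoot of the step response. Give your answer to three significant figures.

Matching coefficients with s² + 2ζω_n s + ω_n² gives ω_n² = 1000 ⇒ ω_n = 31.6 rad/s, and ζ = 45.8/(2ω_n) = 0.724.
%OS = 100·exp(−πζ/√(1−ζ²)) = 3.69%.

%OS ≈ 3.69%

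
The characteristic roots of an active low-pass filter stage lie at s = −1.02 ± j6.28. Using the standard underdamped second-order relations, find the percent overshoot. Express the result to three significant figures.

%OS ≈ 60.0%

The poles are at −σ ± jω_d with σ = 1.02 and ω_d = 6.28, so ω_n = √(σ²+ω_d²) = 6.36 rad/s and ζ = σ/ω_n = 0.160.
%OS = 100·exp(−πζ/√(1−ζ²)) = 60.0%.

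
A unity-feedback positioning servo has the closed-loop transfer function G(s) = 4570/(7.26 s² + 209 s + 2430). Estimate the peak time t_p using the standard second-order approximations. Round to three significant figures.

t_p ≈ 0.278 s

Dividing through by 7.26: denominator becomes s² + 28.79 s + 334.7.
So ω_n = √334.7 = 18.3 rad/s and ζ = 28.79/(2·18.3) = 0.787.
ω_d = 18.3·√(1 − 0.787²) = 11.3 rad/s. t_p = π/ω_d = 0.278 s.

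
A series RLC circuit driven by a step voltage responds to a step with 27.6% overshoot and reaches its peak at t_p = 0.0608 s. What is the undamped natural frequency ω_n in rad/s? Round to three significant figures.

ω_n ≈ 55.8 rad/s

ζ from %OS: ζ = |ln 0.276|/√(π²+ln²0.276) = 0.379.
t_p = π/ω_d ⇒ ω_d = 51.7 rad/s; then ω_n = ω_d/√(1−ζ²) = 55.8 rad/s.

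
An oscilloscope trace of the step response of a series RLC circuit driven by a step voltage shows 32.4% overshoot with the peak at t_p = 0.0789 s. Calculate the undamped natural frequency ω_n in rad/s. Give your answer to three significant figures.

ω_n ≈ 42.3 rad/s

The overshoot fixes ζ = −ln(OS)/√(π²+ln²(OS)) = 0.338.
From t_p = π/ω_d, ω_d = π/0.0789 = 39.8 rad/s, so ω_n = ω_d/√(1−ζ²) = 42.3 rad/s.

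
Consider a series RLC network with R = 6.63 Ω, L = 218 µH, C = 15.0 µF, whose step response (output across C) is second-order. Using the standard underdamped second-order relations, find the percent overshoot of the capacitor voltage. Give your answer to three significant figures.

For a series RLC circuit (capacitor voltage as output), ω_n = 1/√(LC) = 1/√(218 µH · 15.0 µF) = 17500 rad/s.
ζ = (R/2)·√(C/L) = (6.63/2)·√(15.0 µF/218 µH) = 0.870.
%OS = 100 e^{−πζ/√(1−ζ²)} with ζ = 0.870 gives 0.396%.

%OS ≈ 0.396%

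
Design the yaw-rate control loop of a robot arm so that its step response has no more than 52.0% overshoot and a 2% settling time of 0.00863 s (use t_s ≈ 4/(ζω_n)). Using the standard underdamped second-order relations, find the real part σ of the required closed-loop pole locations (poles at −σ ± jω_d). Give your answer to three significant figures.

The settling-time spec alone fixes σ = ζω_n = 4/t_s = 4/0.00863 = 463.
(Overshoot then fixes ζ = 0.204 and hence ω_d = σ·√(1−ζ²)/ζ = 2230 rad/s.)

σ ≈ 463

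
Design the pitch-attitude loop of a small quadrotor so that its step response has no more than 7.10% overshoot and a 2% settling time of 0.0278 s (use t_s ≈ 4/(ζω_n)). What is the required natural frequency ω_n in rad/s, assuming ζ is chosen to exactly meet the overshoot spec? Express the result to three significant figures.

Inverting the overshoot relation: ζ = |ln 0.0710|/√(π² + ln²0.0710) = 0.644.
From t_s ≈ 4/(ζω_n): ω_n = 4/(ζ·t_s) = 4/(0.644·0.0278) = 223 rad/s.

ω_n ≈ 223 rad/s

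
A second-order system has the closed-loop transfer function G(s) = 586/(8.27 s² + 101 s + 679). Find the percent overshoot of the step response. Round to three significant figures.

Dividing through by 8.27: denominator becomes s² + 12.21 s + 82.10.
So ω_n = √82.10 = 9.06 rad/s and ζ = 12.21/(2·9.06) = 0.674.
Overshoot: exp(−π·0.674/√(1−0.674²)) = 0.0569, i.e. 5.69%.

%OS ≈ 5.69%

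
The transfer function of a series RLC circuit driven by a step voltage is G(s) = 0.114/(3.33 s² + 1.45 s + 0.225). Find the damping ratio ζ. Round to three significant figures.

ζ ≈ 0.838

Dividing through by 3.33: denominator becomes s² + 0.4354 s + 0.06757.
So ω_n = √0.06757 = 0.260 rad/s and ζ = 0.4354/(2·0.260) = 0.838.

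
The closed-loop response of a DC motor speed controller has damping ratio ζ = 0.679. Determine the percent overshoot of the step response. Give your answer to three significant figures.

%OS ≈ 5.47%

For an underdamped second-order system, %OS = 100·exp(−πζ/√(1−ζ²)).
πζ/√(1−ζ²) = π·0.679/√(1−0.461) = 2.906, so %OS = 100·e^(−2.906) = 5.47%.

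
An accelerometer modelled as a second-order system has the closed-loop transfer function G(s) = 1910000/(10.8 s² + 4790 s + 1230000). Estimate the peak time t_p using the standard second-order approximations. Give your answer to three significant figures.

Dividing through by 10.8: denominator becomes s² + 443.5 s + 113900.
So ω_n = √113900 = 337 rad/s and ζ = 443.5/(2·337) = 0.657.
The damped frequency ω_d = ω_n√(1−ζ²) = 254 rad/s. t_p = π/ω_d = 0.0123 s.

t_p ≈ 0.0123 s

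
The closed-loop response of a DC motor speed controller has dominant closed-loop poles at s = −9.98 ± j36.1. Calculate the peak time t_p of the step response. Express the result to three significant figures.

t_p = π/ω_d with ω_d = 36.1 (the imaginary part), so t_p = 0.0870 s.

t_p ≈ 0.0870 s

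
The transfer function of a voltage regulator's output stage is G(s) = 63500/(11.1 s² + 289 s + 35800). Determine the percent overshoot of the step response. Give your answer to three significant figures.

Dividing through by 11.1: denominator becomes s² + 26.04 s + 3225.
So ω_n = √3225 = 56.8 rad/s and ζ = 26.04/(2·56.8) = 0.229.
%OS = 100 e^{−πζ/√(1−ζ²)} with ζ = 0.229 gives 47.7%.

%OS ≈ 47.7%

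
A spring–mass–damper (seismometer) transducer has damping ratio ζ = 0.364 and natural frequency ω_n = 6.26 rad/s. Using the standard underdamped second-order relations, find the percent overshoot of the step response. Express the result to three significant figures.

%OS ≈ 29.3%

For an underdamped second-order system, %OS = 100·exp(−πζ/√(1−ζ²)).
πζ/√(1−ζ²) = π·0.364/√(1−0.132) = 1.228, so %OS = 100·e^(−1.228) = 29.3%.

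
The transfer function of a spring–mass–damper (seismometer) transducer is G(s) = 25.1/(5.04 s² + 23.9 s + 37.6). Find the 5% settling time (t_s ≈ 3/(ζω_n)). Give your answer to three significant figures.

Dividing through by 5.04: denominator becomes s² + 4.742 s + 7.460.
So ω_n = √7.460 = 2.73 rad/s and ζ = 4.742/(2·2.73) = 0.868.
t_s ≈ 3/(ζω_n) = 1.27 s.

t_s ≈ 1.27 s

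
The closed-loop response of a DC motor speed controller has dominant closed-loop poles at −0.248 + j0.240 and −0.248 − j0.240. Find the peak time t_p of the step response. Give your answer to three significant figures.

t_p = π/ω_d with ω_d = 0.240 (the imaginary part), so t_p = 13.1 s.

t_p ≈ 13.1 s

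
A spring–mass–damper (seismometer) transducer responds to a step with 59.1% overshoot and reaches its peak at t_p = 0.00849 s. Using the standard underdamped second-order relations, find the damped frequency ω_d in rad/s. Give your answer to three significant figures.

t_p = π/ω_d, so ω_d = π/0.00849 = 370 rad/s.

ω_d ≈ 370 rad/s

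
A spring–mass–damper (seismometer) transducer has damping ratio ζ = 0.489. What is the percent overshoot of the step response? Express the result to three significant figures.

For an underdamped second-order system, %OS = 100·exp(−πζ/√(1−ζ²)).
πζ/√(1−ζ²) = π·0.489/√(1−0.239) = 1.761, so %OS = 100·e^(−1.761) = 17.2%.

%OS ≈ 17.2%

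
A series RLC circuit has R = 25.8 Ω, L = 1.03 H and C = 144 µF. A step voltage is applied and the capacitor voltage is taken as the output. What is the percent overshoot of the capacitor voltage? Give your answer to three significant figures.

For a series RLC circuit (capacitor voltage as output), ω_n = 1/√(LC) = 1/√(1.03 H · 144 µF) = 82.1 rad/s.
ζ = (R/2)·√(C/L) = (25.8/2)·√(144 µF/1.03 H) = 0.153.
%OS = 100 e^{−πζ/√(1−ζ²)} with ζ = 0.153 gives 61.6%.

%OS ≈ 61.6%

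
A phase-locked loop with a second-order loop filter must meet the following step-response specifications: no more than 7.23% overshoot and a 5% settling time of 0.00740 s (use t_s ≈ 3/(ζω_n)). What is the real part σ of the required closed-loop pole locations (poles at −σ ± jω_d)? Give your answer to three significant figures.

σ ≈ 405

The settling-time spec alone fixes σ = ζω_n = 3/t_s = 3/0.00740 = 405.
(Overshoot then fixes ζ = 0.641 and hence ω_d = σ·√(1−ζ²)/ζ = 485 rad/s.)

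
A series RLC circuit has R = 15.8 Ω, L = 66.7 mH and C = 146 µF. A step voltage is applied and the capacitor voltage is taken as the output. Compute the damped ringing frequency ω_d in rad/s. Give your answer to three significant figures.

For a series RLC circuit (capacitor voltage as output), ω_n = 1/√(LC) = 1/√(66.7 mH · 146 µF) = 320 rad/s.
ζ = (R/2)·√(C/L) = (15.8/2)·√(146 µF/66.7 mH) = 0.370.
ω_d = 320·√(1 − 0.370²) = 298 rad/s.

ω_d ≈ 298 rad/s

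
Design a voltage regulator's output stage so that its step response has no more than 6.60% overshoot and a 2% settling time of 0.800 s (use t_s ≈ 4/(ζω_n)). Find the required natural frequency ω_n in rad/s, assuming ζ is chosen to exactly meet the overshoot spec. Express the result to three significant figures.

Inverting the overshoot relation: ζ = |ln 0.0660|/√(π² + ln²0.0660) = 0.654.
Then ω_n = 4/(ζ t_s) = 4/(0.654 × 0.800) = 7.64 rad/s.

ω_n ≈ 7.64 rad/s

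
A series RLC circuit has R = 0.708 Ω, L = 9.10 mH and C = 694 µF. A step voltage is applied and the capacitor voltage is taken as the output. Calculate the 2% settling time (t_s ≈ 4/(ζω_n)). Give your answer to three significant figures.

For a series RLC circuit (capacitor voltage as output), ω_n = 1/√(LC) = 1/√(9.10 mH · 694 µF) = 398 rad/s.
ζ = (R/2)·√(C/L) = (0.708/2)·√(694 µF/9.10 mH) = 0.0978.
t_s ≈ 4/(ζω_n) = 0.103 s.

t_s ≈ 0.103 s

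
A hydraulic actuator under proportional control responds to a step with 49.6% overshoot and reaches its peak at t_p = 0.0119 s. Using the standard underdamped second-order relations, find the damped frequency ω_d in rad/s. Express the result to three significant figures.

ω_d ≈ 264 rad/s

t_p = π/ω_d, so ω_d = π/0.0119 = 264 rad/s.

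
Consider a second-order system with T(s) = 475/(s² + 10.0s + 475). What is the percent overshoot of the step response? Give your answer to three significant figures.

%OS ≈ 47.7%

Comparing the denominator to s² + 2ζω_n s + ω_n²: ω_n = √475 = 21.8 rad/s, and 2ζω_n = 10.0 so ζ = 10.0/(2·21.8) = 0.229.
%OS = 100 e^{−πζ/√(1−ζ²)} with ζ = 0.229 gives 47.7%.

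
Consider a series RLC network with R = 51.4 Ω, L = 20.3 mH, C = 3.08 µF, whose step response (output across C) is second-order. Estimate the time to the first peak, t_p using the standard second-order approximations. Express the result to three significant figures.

t_p ≈ 0.000828 s

For a series RLC circuit (capacitor voltage as output), ω_n = 1/√(LC) = 1/√(20.3 mH · 3.08 µF) = 4000 rad/s.
ζ = (R/2)·√(C/L) = (51.4/2)·√(3.08 µF/20.3 mH) = 0.317.
ω_d = 4000·√(1 − 0.317²) = 3790 rad/s. t_p = π/ω_d = 0.000828 s.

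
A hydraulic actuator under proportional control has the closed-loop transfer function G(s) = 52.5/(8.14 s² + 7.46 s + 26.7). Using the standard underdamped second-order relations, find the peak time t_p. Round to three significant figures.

t_p ≈ 1.79 s

Dividing through by 8.14: denominator becomes s² + 0.9165 s + 3.280.
So ω_n = √3.280 = 1.81 rad/s and ζ = 0.9165/(2·1.81) = 0.253.
ω_d = ω_n√(1−ζ²) = 1.75 rad/s. t_p = π/ω_d = 1.79 s.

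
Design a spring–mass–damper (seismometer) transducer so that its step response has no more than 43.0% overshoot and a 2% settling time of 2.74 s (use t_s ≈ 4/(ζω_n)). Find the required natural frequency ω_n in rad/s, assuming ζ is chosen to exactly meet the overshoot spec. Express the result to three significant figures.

Inverting the overshoot relation: ζ = |ln 0.430|/√(π² + ln²0.430) = 0.259.
From t_s ≈ 4/(ζω_n): ω_n = 4/(ζ·t_s) = 4/(0.259·2.74) = 5.63 rad/s.

ω_n ≈ 5.63 rad/s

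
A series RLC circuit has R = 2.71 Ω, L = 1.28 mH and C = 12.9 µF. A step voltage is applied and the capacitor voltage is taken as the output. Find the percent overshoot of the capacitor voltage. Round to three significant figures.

%OS ≈ 65.0%

For a series RLC circuit (capacitor voltage as output), ω_n = 1/√(LC) = 1/√(1.28 mH · 12.9 µF) = 7780 rad/s.
ζ = (R/2)·√(C/L) = (2.71/2)·√(12.9 µF/1.28 mH) = 0.136.
%OS = 100·exp(−πζ/√(1−ζ²)) = 65.0%.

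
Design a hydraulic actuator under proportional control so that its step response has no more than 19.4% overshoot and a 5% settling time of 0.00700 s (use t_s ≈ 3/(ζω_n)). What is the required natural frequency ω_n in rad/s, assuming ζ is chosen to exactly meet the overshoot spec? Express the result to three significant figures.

From %OS = 100·exp(−πζ/√(1−ζ²)), invert to get ζ = −ln(OS)/√(π² + ln²(OS)) with OS = 0.194.
−ln 0.194 = 1.640, so ζ = 1.640/√(π² + 2.689) = 0.463.
Then ω_n = 3/(ζ t_s) = 3/(0.463 × 0.00700) = 926 rad/s.

ω_n ≈ 926 rad/s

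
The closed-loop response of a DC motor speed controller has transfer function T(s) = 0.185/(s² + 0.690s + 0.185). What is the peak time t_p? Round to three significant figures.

t_p ≈ 12.2 s

Comparing the denominator to s² + 2ζω_n s + ω_n²: ω_n = √0.185 = 0.430 rad/s, and 2ζω_n = 0.690 so ζ = 0.690/(2·0.430) = 0.802.
The damped frequency ω_d = ω_n√(1−ζ²) = 0.257 rad/s. Then t_p = π/ω_d = 12.2 s.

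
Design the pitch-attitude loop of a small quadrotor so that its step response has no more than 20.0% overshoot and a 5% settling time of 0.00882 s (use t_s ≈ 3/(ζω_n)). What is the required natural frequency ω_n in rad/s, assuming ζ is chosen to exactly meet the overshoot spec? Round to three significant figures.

From %OS = 100·exp(−πζ/√(1−ζ²)), invert to get ζ = −ln(OS)/√(π² + ln²(OS)) with OS = 0.200.
−ln 0.200 = 1.609, so ζ = 1.609/√(π² + 2.590) = 0.456.
From t_s ≈ 3/(ζω_n): ω_n = 3/(ζ·t_s) = 3/(0.456·0.00882) = 746 rad/s.

ω_n ≈ 746 rad/s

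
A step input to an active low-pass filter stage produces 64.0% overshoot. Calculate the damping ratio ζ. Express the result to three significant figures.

From %OS = 100·exp(−πζ/√(1−ζ²)), invert to get ζ = −ln(OS)/√(π² + ln²(OS)) with OS = 0.640.
−ln 0.640 = 0.4463, so ζ = 0.4463/√(π² + 0.1992) = 0.141.

ζ ≈ 0.141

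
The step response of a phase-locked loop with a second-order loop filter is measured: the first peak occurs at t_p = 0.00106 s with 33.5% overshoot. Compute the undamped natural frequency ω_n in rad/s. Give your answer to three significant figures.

The overshoot fixes ζ = −ln(OS)/√(π²+ln²(OS)) = 0.329.
From t_p = π/ω_d, ω_d = π/0.00106 = 2960 rad/s, so ω_n = ω_d/√(1−ζ²) = 3140 rad/s.

ω_n ≈ 3140 rad/s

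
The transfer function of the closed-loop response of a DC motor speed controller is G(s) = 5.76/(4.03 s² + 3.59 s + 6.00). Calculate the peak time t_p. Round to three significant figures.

Dividing through by 4.03: denominator becomes s² + 0.8908 s + 1.489.
So ω_n = √1.489 = 1.22 rad/s and ζ = 0.8908/(2·1.22) = 0.365.
ω_d = ω_n√(1−ζ²) = 1.14 rad/s. t_p = π/ω_d = 2.77 s.

t_p ≈ 2.77 s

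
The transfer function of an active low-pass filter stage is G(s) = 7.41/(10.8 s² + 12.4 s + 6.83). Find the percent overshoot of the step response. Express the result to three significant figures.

Dividing through by 10.8: denominator becomes s² + 1.148 s + 0.6324.
So ω_n = √0.6324 = 0.795 rad/s and ζ = 1.148/(2·0.795) = 0.722.
Overshoot: exp(−π·0.722/√(1−0.722²)) = 0.0377, i.e. 3.77%.

%OS ≈ 3.77%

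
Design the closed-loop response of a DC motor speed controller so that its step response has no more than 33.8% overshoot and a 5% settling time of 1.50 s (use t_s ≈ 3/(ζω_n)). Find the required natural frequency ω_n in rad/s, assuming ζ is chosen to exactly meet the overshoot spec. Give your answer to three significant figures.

ζ = −ln(OS)/√(π² + (ln OS)²). With OS = 0.338, ln OS = −1.085 and ζ = 1.085/3.324 = 0.326.
From t_s ≈ 3/(ζω_n): ω_n = 3/(ζ·t_s) = 3/(0.326·1.50) = 6.13 rad/s.

ω_n ≈ 6.13 rad/s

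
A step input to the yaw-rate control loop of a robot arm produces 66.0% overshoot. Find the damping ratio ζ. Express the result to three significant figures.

From %OS = 100·exp(−πζ/√(1−ζ²)), invert to get ζ = −ln(OS)/√(π² + ln²(OS)) with OS = 0.660.
−ln 0.660 = 0.4155, so ζ = 0.4155/√(π² + 0.1727) = 0.131.

ζ ≈ 0.131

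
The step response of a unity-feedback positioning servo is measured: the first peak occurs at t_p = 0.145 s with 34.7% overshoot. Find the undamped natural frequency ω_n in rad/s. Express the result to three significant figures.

ω_n ≈ 22.9 rad/s

From the overshoot, ζ = −ln(OS)/√(π²+ln²(OS)) = 0.319.
t_p = π/ω_d ⇒ ω_d = 21.7 rad/s; then ω_n = ω_d/√(1−ζ²) = 22.9 rad/s.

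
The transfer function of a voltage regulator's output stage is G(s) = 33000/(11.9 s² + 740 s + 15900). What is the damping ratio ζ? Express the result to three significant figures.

ζ ≈ 0.851

Dividing through by 11.9: denominator becomes s² + 62.18 s + 1336.
So ω_n = √1336 = 36.6 rad/s and ζ = 62.18/(2·36.6) = 0.851.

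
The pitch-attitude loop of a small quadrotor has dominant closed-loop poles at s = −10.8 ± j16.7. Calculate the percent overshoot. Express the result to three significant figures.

The poles are at −σ ± jω_d with σ = 10.8 and ω_d = 16.7, so ω_n = √(σ²+ω_d²) = 19.9 rad/s and ζ = σ/ω_n = 0.543.
%OS = 100 e^{−πζ/√(1−ζ²)} with ζ = 0.543 gives 13.1%.

%OS ≈ 13.1%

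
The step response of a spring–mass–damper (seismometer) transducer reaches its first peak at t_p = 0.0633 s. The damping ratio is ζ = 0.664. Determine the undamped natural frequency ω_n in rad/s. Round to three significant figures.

Peak time t_p = π/ω_d, so ω_d = π/t_p = π/0.0633 = 49.6 rad/s.
ω_n = ω_d/√(1−ζ²) = 49.6/√0.559 = 66.4 rad/s.

ω_n ≈ 66.4 rad/s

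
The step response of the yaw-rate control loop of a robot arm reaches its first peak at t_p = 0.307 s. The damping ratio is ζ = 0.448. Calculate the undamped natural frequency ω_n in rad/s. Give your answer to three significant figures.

Peak time t_p = π/ω_d, so ω_d = π/t_p = π/0.307 = 10.2 rad/s.
ω_n = ω_d/√(1−ζ²) = 10.2/√0.799 = 11.4 rad/s.

ω_n ≈ 11.4 rad/s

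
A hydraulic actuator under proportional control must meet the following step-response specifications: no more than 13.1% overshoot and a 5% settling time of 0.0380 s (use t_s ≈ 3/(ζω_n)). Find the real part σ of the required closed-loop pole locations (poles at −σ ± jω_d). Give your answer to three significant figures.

The settling-time spec alone fixes σ = ζω_n = 3/t_s = 3/0.0380 = 78.9.
(Overshoot then fixes ζ = 0.543 and hence ω_d = σ·√(1−ζ²)/ζ = 122 rad/s.)

σ ≈ 78.9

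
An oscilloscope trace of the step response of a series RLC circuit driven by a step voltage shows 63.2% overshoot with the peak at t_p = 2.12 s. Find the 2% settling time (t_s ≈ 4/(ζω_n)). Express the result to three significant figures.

t_s ≈ 18.5 s

The overshoot fixes ζ = −ln(OS)/√(π²+ln²(OS)) = 0.145.
t_p = π/ω_d ⇒ ω_d = 1.48 rad/s; then ω_n = ω_d/√(1−ζ²) = 1.50 rad/s.
t_s ≈ 4/(ζω_n) = 4/(0.145·1.50) = 18.5 s.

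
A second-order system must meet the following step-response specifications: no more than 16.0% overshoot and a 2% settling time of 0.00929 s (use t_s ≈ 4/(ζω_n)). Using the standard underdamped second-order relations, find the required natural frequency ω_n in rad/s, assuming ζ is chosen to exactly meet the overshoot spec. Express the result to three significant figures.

From %OS = 100·exp(−πζ/√(1−ζ²)), invert to get ζ = −ln(OS)/√(π² + ln²(OS)) with OS = 0.160.
−ln 0.160 = 1.833, so ζ = 1.833/√(π² + 3.358) = 0.504.
From t_s ≈ 4/(ζω_n): ω_n = 4/(ζ·t_s) = 4/(0.504·0.00929) = 855 rad/s.

ω_n ≈ 855 rad/s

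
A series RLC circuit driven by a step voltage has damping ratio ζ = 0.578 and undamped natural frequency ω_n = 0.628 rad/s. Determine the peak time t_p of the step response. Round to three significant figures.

The damped frequency is ω_d = ω_n√(1−ζ²) = 0.628·√(1−0.334) = 0.512 rad/s.
Peak time t_p = π/ω_d = π/0.512 = 6.13 s.

t_p ≈ 6.13 s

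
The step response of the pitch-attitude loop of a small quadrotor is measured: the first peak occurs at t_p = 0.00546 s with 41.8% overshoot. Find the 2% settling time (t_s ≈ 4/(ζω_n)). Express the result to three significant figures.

From the overshoot, ζ = −ln(OS)/√(π²+ln²(OS)) = 0.268.
From t_p = π/ω_d, ω_d = π/0.00546 = 575 rad/s, so ω_n = ω_d/√(1−ζ²) = 597 rad/s.
t_s ≈ 4/(ζω_n) = 4/(0.268·597) = 0.0250 s.

t_s ≈ 0.0250 s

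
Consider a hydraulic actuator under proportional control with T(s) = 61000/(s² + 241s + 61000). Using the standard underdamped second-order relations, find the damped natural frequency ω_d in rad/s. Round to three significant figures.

ω_n = √61000 = 247 rad/s; ζ = 241/(2·247) = 0.488.
ω_d = ω_n√(1−ζ²) = 216 rad/s.

ω_d ≈ 216 rad/s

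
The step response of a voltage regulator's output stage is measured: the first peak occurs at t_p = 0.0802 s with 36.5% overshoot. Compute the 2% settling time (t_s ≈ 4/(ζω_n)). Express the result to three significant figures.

t_s ≈ 0.318 s

ζ from %OS: ζ = |ln 0.365|/√(π²+ln²0.365) = 0.305.
t_p = π/ω_d ⇒ ω_d = 39.2 rad/s; then ω_n = ω_d/√(1−ζ²) = 41.1 rad/s.
t_s ≈ 4/(ζω_n) = 4/(0.305·41.1) = 0.318 s.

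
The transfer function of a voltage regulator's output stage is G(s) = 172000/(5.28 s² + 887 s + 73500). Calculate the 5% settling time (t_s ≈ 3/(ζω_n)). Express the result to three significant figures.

Dividing through by 5.28: denominator becomes s² + 168.0 s + 13920.
So ω_n = √13920 = 118 rad/s and ζ = 168.0/(2·118) = 0.712.
t_s ≈ 3/(ζω_n) = 0.0357 s.

t_s ≈ 0.0357 s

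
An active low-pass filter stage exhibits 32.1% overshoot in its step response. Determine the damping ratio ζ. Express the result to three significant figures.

ζ ≈ 0.340

ζ = −ln(OS)/√(π² + (ln OS)²). With OS = 0.321, ln OS = −1.136 and ζ = 1.136/3.341 = 0.340.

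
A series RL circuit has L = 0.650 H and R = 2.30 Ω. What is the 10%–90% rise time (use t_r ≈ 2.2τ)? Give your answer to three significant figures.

t_r ≈ 0.622 s

τ = L/R = 0.650/2.30 = 0.283 s.
t_r ≈ 2.2τ = 0.622 s.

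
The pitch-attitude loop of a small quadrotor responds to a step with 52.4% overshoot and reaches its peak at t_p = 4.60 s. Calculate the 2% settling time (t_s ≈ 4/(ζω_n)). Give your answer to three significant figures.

t_s ≈ 28.5 s

The overshoot fixes ζ = −ln(OS)/√(π²+ln²(OS)) = 0.201.
From t_p = π/ω_d, ω_d = π/4.60 = 0.683 rad/s, so ω_n = ω_d/√(1−ζ²) = 0.697 rad/s.
t_s ≈ 4/(ζω_n) = 4/(0.201·0.697) = 28.5 s.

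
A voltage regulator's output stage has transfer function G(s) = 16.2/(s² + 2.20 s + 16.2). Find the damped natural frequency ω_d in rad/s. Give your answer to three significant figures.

Comparing the denominator to s² + 2ζω_n s + ω_n²: ω_n = √16.2 = 4.02 rad/s, and 2ζω_n = 2.20 so ζ = 2.20/(2·4.02) = 0.273.
The damped frequency ω_d = ω_n√(1−ζ²) = 3.87 rad/s.

ω_d ≈ 3.87 rad/s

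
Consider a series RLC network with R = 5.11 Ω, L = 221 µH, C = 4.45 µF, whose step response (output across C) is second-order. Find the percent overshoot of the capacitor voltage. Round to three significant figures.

%OS ≈ 29.5%

For a series RLC circuit (capacitor voltage as output), ω_n = 1/√(LC) = 1/√(221 µH · 4.45 µF) = 31900 rad/s.
ζ = (R/2)·√(C/L) = (5.11/2)·√(4.45 µF/221 µH) = 0.363.
%OS = 100 e^{−πζ/√(1−ζ²)} with ζ = 0.363 gives 29.5%.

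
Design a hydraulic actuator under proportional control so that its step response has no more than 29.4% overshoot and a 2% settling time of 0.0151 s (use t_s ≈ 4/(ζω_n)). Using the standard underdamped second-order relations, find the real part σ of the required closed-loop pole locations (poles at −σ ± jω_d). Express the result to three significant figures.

σ ≈ 265

The settling-time spec alone fixes σ = ζω_n = 4/t_s = 4/0.0151 = 265.
(Overshoot then fixes ζ = 0.363 and hence ω_d = σ·√(1−ζ²)/ζ = 680 rad/s.)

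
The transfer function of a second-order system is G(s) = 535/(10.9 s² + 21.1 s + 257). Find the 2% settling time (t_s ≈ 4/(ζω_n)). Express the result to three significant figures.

t_s ≈ 4.13 s

Dividing through by 10.9: denominator becomes s² + 1.936 s + 23.58.
So ω_n = √23.58 = 4.86 rad/s and ζ = 1.936/(2·4.86) = 0.199.
t_s ≈ 4/(ζω_n) = 4.13 s.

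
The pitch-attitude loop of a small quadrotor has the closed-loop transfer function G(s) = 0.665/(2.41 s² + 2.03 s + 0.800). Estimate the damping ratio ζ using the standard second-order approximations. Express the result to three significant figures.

Dividing through by 2.41: denominator becomes s² + 0.8423 s + 0.3320.
So ω_n = √0.3320 = 0.576 rad/s and ζ = 0.8423/(2·0.576) = 0.731.

ζ ≈ 0.731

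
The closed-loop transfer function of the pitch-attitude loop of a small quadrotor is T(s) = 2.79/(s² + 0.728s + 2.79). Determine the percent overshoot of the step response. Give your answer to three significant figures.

%OS ≈ 49.6%

ω_n = √2.79 = 1.67 rad/s; ζ = 0.728/(2·1.67) = 0.218.
Overshoot: exp(−π·0.218/√(1−0.218²)) = 0.496, i.e. 49.6%.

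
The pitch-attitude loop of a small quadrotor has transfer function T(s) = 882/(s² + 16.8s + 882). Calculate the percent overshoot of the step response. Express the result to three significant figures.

%OS ≈ 39.6%

Comparing the denominator to s² + 2ζω_n s + ω_n²: ω_n = √882 = 29.7 rad/s, and 2ζω_n = 16.8 so ζ = 16.8/(2·29.7) = 0.283.
%OS = 100 e^{−πζ/√(1−ζ²)} with ζ = 0.283 gives 39.6%.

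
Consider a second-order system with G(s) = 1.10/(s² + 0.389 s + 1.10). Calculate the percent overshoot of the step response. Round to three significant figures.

%OS ≈ 55.3%

Comparing the denominator to s² + 2ζω_n s + ω_n²: ω_n = √1.10 = 1.05 rad/s, and 2ζω_n = 0.389 so ζ = 0.389/(2·1.05) = 0.185.
%OS = 100·exp(−πζ/√(1−ζ²)) = 55.3%.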